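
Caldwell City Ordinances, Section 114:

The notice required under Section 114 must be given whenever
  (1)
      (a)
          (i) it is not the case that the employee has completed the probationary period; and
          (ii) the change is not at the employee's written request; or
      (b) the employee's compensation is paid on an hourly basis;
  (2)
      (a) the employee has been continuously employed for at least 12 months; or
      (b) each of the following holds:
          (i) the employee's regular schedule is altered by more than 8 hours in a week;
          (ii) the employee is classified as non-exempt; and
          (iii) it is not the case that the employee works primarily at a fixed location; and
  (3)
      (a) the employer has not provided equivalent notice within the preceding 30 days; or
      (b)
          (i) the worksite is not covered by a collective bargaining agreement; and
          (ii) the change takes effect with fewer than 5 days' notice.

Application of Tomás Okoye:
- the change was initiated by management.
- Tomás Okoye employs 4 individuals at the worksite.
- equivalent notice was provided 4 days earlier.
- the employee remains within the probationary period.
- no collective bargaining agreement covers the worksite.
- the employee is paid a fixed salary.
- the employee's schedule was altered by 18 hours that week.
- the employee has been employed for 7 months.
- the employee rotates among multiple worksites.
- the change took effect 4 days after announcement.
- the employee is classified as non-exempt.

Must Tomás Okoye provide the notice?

(i) not (past probation) — met.
(ii) not employee-requested — met.
(a) = T AND T = true.
(b) hourly-paid — not satisfied.
So (1) is satisfied (T OR F).
(a) tenure ≥ 12 mo. — not met.
(i) schedule shift > 8h — holds.
(ii) non-exempt — satisfied.
(iii) not (fixed location) — holds.
(b): T AND T AND T → true.
So (2) is satisfied (F OR T).
(a) no recent notice — not satisfied.
(i) no CBA — met.
(ii) < 5 days' notice — satisfied.
(b): T AND T → true.
(3): F OR T → true.
Overall = T AND T AND T = true.

Yes — required.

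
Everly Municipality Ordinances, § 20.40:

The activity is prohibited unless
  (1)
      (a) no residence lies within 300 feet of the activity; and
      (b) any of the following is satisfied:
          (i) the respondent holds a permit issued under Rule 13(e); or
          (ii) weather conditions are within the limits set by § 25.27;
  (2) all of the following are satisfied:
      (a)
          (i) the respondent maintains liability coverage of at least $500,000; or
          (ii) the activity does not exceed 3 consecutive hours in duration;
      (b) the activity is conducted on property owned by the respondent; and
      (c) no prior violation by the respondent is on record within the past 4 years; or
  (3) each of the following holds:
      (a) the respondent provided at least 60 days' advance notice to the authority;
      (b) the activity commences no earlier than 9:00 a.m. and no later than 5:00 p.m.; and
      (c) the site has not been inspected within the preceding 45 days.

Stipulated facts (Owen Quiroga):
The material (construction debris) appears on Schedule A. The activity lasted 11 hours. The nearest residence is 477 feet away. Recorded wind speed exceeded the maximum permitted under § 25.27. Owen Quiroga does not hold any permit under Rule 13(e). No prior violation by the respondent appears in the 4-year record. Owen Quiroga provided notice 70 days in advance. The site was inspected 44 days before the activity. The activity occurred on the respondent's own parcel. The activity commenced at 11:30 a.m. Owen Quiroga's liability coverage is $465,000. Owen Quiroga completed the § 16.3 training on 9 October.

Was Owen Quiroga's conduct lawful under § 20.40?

No — unlawful.

(a) no residence in 300 ft — met.
(i) holds permit — not met.
(ii) weather ok — not met.
(b) = F OR F = false.
(1): T AND F → false.
(i) coverage ≥ $500,000 — not satisfied.
(ii) ≤ 3 hrs duration — not satisfied.
(a): F OR F → false.
(b) own property — satisfied.
(c) no prior violation — met.
(2) = F AND T AND T = false.
(a) ≥60 days' notice — satisfied.
(b) start within hours — satisfied.
(c) not (site inspected) — not met.
So (3) is not satisfied (T AND T AND F).
Overall: F OR F OR F → false.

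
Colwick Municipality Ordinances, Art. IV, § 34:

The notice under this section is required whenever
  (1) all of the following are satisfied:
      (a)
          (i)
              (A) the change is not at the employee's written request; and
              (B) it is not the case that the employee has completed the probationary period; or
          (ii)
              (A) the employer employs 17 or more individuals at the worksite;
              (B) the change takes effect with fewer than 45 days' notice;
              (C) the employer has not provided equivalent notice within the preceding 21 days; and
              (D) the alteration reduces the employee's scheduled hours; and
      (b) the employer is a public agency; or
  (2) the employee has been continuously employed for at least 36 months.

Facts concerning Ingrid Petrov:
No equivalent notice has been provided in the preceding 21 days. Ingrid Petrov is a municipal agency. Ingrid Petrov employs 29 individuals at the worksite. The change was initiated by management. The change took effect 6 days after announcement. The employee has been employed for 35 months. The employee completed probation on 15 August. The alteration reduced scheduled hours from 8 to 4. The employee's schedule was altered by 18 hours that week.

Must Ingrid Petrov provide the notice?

(A) not employee-requested — met.
(B) not (past probation) — fails.
(i) = T AND F = false.
(A) ≥ 17 at site — holds.
(B) < 45 days' notice — holds.
(C) no recent notice — satisfied.
(D) hours reduced — met.
So (ii) is satisfied (T AND T AND T AND T).
So (a) is satisfied (F OR T).
(b) public agency — holds.
(1) = T AND T = true.
(2) tenure ≥ 36 mo. — not satisfied.
Overall = T OR F = true.

Yes — required.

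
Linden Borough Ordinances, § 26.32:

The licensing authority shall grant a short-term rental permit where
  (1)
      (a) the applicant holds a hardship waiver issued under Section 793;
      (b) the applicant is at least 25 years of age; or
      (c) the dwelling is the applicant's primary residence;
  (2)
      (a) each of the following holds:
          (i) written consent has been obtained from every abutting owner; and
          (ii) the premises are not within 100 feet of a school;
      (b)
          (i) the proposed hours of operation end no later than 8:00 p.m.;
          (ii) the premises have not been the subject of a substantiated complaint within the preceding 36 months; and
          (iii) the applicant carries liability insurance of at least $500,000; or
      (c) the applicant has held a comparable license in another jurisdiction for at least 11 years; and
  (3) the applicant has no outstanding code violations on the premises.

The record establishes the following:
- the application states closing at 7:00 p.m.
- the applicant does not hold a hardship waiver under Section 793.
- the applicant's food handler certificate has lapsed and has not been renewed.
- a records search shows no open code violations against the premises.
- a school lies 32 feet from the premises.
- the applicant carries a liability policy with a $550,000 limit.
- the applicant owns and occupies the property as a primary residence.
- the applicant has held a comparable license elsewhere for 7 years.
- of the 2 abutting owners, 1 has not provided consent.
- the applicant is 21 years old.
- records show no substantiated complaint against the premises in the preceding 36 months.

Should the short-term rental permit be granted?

Yes — granted.

(a) hardship waiver — not satisfied.
(b) age ≥ 25 — fails.
(c) primary residence — met.
(1): F OR F OR T → true.
(i) all abutters consent — not satisfied.
(ii) ≥100 ft from school — not met.
(a) = F AND F = false.
(i) closes by 8 p.m. — satisfied.
(ii) no complaint in 36 mo. — met.
(iii) insurance ≥ $500,000 — met.
(b): T AND T AND T → true.
(c) prior license ≥ 11 yr — fails.
So (2) is satisfied (F OR T OR F).
(3) no code violations — met.
Overall = T AND T AND T = true.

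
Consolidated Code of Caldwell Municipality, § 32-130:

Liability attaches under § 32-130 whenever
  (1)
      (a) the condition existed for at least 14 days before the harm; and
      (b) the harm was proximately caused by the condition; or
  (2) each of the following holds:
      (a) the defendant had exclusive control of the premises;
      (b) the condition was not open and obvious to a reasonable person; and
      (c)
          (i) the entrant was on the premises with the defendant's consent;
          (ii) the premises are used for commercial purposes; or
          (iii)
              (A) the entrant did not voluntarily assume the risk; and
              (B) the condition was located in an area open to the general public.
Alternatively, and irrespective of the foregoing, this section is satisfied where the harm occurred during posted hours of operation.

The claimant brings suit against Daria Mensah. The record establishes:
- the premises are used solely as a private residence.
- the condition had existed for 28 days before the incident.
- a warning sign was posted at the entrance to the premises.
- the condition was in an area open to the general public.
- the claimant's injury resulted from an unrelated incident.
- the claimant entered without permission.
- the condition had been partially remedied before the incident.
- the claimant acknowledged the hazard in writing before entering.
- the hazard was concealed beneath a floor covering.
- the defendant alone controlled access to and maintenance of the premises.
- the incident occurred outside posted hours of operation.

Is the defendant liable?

(a) condition ≥14 days old — holds.
(b) proximate cause — not satisfied.
So (1) is not satisfied (T AND F).
(a) exclusive control — met.
(b) not open/obvious — met.
(i) consent to enter — not met.
(ii) commercial use — fails.
(A) no assumed risk — fails.
(B) public area — satisfied.
(iii): F AND T → false.
So (c) is not satisfied (F OR F OR F).
(2): T AND T AND F → false.
Overall: F OR F → false.
Exception (during posted hours) — not satisfied.
Result: main false OR exception false → false.

No — not liable.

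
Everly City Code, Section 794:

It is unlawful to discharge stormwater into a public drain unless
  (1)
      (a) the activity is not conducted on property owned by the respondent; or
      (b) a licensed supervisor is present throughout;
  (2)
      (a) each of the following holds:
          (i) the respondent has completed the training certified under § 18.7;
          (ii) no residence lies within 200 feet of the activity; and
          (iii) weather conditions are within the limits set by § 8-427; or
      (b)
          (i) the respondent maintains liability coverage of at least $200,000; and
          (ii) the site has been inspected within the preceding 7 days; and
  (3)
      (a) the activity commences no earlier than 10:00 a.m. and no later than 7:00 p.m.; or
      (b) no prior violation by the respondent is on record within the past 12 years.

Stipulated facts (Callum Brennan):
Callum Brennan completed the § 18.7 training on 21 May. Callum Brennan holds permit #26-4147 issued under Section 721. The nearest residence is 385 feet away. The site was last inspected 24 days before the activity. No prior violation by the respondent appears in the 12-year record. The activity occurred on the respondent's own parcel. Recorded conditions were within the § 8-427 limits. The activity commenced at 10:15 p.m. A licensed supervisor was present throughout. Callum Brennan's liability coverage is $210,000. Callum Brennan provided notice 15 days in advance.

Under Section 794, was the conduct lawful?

(a) not (own property) — fails.
(b) supervisor present — satisfied.
(1): F OR T → true.
(i) training certified — met.
(ii) no residence in 200 ft — satisfied.
(iii) weather ok — met.
(a): T AND T AND T → true.
(i) coverage ≥ $200,000 — holds.
(ii) site inspected — fails.
So (b) is not satisfied (T AND F).
(2): T OR F → true.
(a) start within hours — fails.
(b) no prior violation — holds.
(3): F OR T → true.
So Overall is satisfied (T AND T AND T).

Yes — lawful.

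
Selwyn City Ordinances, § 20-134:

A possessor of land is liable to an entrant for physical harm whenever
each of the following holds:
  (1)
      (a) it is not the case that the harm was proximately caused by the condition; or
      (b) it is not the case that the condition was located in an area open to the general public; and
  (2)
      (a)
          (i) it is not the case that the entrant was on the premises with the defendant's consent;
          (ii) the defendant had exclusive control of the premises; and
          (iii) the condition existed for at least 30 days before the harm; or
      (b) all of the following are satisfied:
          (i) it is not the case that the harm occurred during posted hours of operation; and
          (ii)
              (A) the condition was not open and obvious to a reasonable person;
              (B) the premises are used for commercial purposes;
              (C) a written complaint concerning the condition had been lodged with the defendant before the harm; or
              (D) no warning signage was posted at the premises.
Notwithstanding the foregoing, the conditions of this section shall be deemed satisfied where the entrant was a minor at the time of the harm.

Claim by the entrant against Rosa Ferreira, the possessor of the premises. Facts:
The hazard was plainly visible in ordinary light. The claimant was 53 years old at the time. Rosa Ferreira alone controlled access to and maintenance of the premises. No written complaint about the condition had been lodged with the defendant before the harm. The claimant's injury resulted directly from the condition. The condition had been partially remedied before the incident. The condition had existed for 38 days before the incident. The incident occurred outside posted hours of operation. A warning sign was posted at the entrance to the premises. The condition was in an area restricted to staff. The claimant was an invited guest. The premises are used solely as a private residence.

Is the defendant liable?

No — not liable.

(a) not (proximate cause) — fails.
(b) not (public area) — met.
(1): F OR T → true.
(i) not (consent to enter) — not satisfied.
(ii) exclusive control — met.
(iii) condition ≥30 days old — satisfied.
So (a) is not satisfied (F AND T AND T).
(i) not (during posted hours) — met.
(A) not open/obvious — not satisfied.
(B) commercial use — not met.
(C) complaint lodged — not met.
(D) no signage posted — fails.
(ii): F OR F OR F OR F → false.
(b): T AND F → false.
(2): F OR F → false.
So Overall is not satisfied (T AND F).
Exception (entrant a minor) — not satisfied.
Result: main false OR exception false → false.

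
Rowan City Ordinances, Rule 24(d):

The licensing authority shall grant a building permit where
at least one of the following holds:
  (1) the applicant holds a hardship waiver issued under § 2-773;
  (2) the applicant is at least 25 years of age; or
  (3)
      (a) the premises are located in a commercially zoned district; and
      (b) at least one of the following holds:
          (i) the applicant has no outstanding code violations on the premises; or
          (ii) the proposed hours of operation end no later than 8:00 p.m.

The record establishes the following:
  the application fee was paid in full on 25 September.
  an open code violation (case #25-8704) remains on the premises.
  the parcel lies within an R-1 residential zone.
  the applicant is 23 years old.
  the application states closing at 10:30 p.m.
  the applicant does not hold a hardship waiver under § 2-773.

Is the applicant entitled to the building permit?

No — denied.

(1) hardship waiver — not met.
(2) age ≥ 25 — fails.
(a) commercially zoned — not satisfied.
(i) no code violations — fails.
(ii) closes by 8 p.m. — fails.
So (b) is not satisfied (F OR F).
So (3) is not satisfied (F AND F).
So Overall is not satisfied (F OR F OR F).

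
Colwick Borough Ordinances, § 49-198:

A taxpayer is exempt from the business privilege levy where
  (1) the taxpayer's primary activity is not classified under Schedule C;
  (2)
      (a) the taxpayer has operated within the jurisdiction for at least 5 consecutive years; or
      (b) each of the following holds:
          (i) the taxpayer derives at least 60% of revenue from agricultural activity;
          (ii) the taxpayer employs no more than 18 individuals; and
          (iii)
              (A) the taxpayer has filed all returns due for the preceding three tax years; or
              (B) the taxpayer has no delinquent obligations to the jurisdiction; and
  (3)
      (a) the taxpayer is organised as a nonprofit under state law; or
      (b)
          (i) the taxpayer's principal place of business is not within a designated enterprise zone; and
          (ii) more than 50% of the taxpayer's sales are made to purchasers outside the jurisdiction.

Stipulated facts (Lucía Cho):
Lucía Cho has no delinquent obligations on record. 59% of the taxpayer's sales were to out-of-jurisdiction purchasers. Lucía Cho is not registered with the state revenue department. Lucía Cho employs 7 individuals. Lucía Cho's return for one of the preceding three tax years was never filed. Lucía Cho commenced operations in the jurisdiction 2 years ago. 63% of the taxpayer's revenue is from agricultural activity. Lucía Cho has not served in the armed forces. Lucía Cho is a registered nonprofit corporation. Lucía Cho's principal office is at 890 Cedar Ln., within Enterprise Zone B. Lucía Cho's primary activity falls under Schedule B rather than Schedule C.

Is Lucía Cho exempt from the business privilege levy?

(1) not (Schedule C activity) — met.
(a) ≥ 5 yrs in jurisdiction — not satisfied.
(i) ≥60% agricultural — met.
(ii) ≤ 18 employees — satisfied.
(A) returns current — fails.
(B) no delinquency — satisfied.
So (iii) is satisfied (F OR T).
(b): T AND T AND T → true.
So (2) is satisfied (F OR T).
(a) nonprofit — met.
(i) not (in enterprise zone) — fails.
(ii) >50% out-of-jur. sales — satisfied.
(b) = F AND T = false.
So (3) is satisfied (T OR F).
So Overall is satisfied (T AND T AND T).

Yes — exempt.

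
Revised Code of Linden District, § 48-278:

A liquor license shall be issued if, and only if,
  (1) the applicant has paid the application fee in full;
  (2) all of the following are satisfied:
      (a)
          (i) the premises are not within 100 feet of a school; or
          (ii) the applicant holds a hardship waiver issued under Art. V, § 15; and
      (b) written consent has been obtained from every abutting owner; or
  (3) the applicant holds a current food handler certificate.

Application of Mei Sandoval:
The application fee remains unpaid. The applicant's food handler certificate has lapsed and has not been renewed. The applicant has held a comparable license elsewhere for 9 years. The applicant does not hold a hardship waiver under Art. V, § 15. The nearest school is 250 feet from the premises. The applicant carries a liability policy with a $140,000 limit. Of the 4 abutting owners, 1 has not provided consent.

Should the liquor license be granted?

No — denied.

(1) fee paid — not satisfied.
(i) ≥100 ft from school — satisfied.
(ii) hardship waiver — fails.
(a): T OR F → true.
(b) all abutters consent — not satisfied.
(2) = T AND F = false.
(3) food handler cert. — not met.
Overall = F OR F OR F = false.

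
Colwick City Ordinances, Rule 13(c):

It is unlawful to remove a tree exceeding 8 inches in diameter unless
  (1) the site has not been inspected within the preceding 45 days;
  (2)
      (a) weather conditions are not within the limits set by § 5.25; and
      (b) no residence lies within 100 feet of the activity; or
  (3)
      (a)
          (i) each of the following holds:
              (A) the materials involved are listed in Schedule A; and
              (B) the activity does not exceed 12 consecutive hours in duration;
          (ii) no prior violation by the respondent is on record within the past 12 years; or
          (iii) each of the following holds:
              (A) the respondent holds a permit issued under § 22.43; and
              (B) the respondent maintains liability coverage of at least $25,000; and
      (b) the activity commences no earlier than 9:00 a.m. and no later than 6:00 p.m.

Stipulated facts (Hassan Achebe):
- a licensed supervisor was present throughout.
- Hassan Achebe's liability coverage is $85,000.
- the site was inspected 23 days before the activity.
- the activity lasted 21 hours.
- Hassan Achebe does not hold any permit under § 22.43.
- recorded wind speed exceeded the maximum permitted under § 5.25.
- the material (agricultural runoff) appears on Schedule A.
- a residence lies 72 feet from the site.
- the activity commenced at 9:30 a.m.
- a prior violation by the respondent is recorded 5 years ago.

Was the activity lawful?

(1) not (site inspected) — not satisfied.
(a) not (weather ok) — met.
(b) no residence in 100 ft — not satisfied.
(2) = T AND F = false.
(A) Schedule A material — met.
(B) ≤ 12 hrs duration — not satisfied.
(i): T AND F → false.
(ii) no prior violation — fails.
(A) holds permit — not satisfied.
(B) coverage ≥ $25,000 — met.
So (iii) is not satisfied (F AND T).
So (a) is not satisfied (F OR F OR F).
(b) start within hours — holds.
(3) = F AND T = false.
Overall = F OR F OR F = false.

No — unlawful.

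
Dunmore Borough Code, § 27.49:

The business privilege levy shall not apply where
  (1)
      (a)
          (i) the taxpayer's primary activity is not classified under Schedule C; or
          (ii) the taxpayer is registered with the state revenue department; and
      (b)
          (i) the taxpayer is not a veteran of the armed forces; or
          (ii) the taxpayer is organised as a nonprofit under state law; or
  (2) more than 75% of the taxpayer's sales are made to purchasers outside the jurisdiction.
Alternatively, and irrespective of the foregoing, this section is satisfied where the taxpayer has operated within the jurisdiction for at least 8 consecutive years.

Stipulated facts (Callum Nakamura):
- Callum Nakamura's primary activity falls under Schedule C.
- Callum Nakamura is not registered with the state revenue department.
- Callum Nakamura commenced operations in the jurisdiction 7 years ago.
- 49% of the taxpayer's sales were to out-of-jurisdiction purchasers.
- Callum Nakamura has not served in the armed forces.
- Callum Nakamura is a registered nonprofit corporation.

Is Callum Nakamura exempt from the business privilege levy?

No — not exempt.

(i) not (Schedule C activity) — not met.
(ii) state-registered — not met.
So (a) is not satisfied (F OR F).
(i) not (veteran) — holds.
(ii) nonprofit — holds.
(b) = T OR T = true.
So (1) is not satisfied (F AND T).
(2) >75% out-of-jur. sales — not met.
Overall = F OR F = false.
Exception (≥ 8 yrs in jurisdiction) — not satisfied.
Result: main false OR exception false → false.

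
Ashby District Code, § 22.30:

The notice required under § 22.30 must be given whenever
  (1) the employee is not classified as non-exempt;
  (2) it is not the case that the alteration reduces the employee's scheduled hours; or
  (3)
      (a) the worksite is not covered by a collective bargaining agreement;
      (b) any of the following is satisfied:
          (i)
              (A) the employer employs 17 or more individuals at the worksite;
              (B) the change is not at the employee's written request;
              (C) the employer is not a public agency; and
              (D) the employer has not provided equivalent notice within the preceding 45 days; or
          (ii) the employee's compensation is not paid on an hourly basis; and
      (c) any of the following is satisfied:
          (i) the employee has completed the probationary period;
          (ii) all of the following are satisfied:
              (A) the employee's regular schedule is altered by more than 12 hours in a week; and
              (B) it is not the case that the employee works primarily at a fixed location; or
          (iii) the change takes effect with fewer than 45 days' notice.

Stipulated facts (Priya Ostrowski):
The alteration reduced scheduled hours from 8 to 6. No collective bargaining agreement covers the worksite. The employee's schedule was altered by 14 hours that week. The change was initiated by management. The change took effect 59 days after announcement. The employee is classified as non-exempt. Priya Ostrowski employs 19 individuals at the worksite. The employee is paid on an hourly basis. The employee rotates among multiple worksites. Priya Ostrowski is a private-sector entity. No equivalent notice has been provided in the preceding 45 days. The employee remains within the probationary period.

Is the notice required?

(1) not (non-exempt) — not met.
(2) not (hours reduced) — fails.
(a) no CBA — holds.
(A) ≥ 17 at site — holds.
(B) not employee-requested — holds.
(C) not (public agency) — satisfied.
(D) no recent notice — met.
(i): T AND T AND T AND T → true.
(ii) not (hourly-paid) — not met.
So (b) is satisfied (T OR F).
(i) past probation — not met.
(A) schedule shift > 12h — met.
(B) not (fixed location) — holds.
So (ii) is satisfied (T AND T).
(iii) < 45 days' notice — fails.
(c) = F OR T OR F = true.
(3): T AND T AND T → true.
So Overall is satisfied (F OR F OR T).

Yes — required.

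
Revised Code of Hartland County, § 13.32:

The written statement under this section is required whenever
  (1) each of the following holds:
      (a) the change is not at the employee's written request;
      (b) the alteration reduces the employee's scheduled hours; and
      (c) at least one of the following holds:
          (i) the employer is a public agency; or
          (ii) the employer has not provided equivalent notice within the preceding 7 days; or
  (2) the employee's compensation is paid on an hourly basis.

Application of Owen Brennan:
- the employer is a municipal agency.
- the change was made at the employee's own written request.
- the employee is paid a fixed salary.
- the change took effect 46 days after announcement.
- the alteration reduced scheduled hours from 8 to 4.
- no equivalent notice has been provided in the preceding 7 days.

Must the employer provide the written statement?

(a) not employee-requested — fails.
(b) hours reduced — holds.
(i) public agency — satisfied.
(ii) no recent notice — met.
So (c) is satisfied (T OR T).
(1) = F AND T AND T = false.
(2) hourly-paid — not satisfied.
Overall: F OR F → false.

No — not required.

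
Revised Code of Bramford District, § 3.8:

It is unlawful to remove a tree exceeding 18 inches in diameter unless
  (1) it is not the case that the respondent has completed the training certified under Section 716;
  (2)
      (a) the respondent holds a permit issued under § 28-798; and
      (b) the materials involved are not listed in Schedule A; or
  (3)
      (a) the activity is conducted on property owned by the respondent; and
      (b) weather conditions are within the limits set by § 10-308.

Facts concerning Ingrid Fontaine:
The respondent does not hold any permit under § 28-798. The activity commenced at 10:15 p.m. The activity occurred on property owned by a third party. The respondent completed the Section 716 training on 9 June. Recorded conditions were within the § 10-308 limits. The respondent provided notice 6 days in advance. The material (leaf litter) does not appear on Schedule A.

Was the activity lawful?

(1) not (training certified) — fails.
(a) holds permit — not satisfied.
(b) not (Schedule A material) — met.
(2) = F AND T = false.
(a) own property — fails.
(b) weather ok — holds.
(3) = F AND T = false.
Overall: F OR F OR F → false.

No — unlawful.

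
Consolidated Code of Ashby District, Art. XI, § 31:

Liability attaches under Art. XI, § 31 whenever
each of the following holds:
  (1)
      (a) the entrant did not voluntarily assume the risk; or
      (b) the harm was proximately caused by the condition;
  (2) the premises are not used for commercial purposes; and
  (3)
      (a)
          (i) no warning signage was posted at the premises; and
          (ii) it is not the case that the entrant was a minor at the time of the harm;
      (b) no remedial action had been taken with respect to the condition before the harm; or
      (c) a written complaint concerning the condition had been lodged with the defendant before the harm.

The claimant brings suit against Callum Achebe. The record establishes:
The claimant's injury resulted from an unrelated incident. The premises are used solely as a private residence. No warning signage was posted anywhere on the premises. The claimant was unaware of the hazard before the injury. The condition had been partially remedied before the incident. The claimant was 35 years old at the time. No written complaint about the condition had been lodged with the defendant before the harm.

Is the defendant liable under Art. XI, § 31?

Yes — liable.

(a) no assumed risk — met.
(b) proximate cause — not satisfied.
(1): T OR F → true.
(2) not (commercial use) — satisfied.
(i) no signage posted — satisfied.
(ii) not (entrant a minor) — holds.
(a) = T AND T = true.
(b) no remedial action — not met.
(c) complaint lodged — not satisfied.
So (3) is satisfied (T OR F OR F).
Overall = T AND T AND T = true.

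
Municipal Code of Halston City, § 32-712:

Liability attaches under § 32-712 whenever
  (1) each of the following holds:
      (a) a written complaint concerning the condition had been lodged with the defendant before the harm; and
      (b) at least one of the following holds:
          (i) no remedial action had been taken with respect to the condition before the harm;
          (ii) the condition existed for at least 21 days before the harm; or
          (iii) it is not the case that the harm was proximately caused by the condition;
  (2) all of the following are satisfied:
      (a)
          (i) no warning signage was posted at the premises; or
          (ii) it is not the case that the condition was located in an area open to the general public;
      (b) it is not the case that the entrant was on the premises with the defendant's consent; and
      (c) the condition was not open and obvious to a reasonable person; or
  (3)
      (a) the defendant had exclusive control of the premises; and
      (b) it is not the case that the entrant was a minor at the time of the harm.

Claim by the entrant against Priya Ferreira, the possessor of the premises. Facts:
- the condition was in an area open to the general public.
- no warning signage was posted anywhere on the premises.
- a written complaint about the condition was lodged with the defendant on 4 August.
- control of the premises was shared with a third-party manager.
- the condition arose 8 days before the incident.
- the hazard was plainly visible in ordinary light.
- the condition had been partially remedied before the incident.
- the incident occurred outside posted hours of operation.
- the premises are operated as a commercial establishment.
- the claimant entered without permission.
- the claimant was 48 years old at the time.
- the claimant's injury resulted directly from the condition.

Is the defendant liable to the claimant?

(a) complaint lodged — satisfied.
(i) no remedial action — fails.
(ii) condition ≥21 days old — not met.
(iii) not (proximate cause) — not satisfied.
(b) = F OR F OR F = false.
(1) = T AND F = false.
(i) no signage posted — satisfied.
(ii) not (public area) — not met.
So (a) is satisfied (T OR F).
(b) not (consent to enter) — holds.
(c) not open/obvious — not met.
So (2) is not satisfied (T AND T AND F).
(a) exclusive control — fails.
(b) not (entrant a minor) — holds.
(3) = F AND T = false.
So Overall is not satisfied (F OR F OR F).

No — not liable.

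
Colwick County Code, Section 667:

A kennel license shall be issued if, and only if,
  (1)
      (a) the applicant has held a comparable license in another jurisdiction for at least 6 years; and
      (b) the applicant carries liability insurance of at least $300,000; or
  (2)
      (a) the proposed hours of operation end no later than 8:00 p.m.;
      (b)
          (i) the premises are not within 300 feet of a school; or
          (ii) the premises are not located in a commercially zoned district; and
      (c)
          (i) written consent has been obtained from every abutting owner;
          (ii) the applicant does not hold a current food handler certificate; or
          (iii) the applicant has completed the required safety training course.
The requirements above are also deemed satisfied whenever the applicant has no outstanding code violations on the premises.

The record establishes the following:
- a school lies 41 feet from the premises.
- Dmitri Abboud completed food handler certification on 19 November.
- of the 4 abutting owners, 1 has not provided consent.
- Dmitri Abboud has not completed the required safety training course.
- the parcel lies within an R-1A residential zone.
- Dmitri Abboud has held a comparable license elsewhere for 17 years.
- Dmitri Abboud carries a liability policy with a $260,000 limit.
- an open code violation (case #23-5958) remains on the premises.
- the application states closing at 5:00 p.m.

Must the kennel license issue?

(a) prior license ≥ 6 yr — met.
(b) insurance ≥ $300,000 — not satisfied.
(1) = T AND F = false.
(a) closes by 8 p.m. — holds.
(i) ≥300 ft from school — not satisfied.
(ii) not (commercially zoned) — holds.
(b) = F OR T = true.
(i) all abutters consent — fails.
(ii) not (food handler cert.) — not satisfied.
(iii) safety training — fails.
So (c) is not satisfied (F OR F OR F).
(2): T AND T AND F → false.
So Overall is not satisfied (F OR F).
Exception (no code violations) — not satisfied.
Result: main false OR exception false → false.

No — denied.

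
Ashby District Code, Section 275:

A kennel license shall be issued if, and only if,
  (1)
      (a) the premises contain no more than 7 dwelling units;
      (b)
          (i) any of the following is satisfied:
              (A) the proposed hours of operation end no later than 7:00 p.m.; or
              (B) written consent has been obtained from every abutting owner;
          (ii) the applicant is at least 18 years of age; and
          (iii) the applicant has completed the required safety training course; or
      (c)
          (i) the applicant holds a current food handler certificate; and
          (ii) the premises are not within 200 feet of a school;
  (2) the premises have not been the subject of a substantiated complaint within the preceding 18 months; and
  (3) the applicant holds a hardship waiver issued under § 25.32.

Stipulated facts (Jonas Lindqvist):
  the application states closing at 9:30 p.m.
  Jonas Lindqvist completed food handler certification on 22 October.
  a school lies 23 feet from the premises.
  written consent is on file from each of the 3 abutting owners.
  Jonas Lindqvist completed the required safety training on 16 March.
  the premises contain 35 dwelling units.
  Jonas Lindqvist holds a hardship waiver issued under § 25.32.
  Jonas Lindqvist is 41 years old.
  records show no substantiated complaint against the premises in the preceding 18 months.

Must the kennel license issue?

Yes — granted.

(a) ≤ 7 units — not satisfied.
(A) closes by 7 p.m. — not met.
(B) all abutters consent — met.
(i): F OR T → true.
(ii) age ≥ 18 — holds.
(iii) safety training — met.
(b): T AND T AND T → true.
(i) food handler cert. — holds.
(ii) ≥200 ft from school — not met.
(c): T AND F → false.
So (1) is satisfied (F OR T OR F).
(2) no complaint in 18 mo. — met.
(3) hardship waiver — satisfied.
Overall = T AND T AND T = true.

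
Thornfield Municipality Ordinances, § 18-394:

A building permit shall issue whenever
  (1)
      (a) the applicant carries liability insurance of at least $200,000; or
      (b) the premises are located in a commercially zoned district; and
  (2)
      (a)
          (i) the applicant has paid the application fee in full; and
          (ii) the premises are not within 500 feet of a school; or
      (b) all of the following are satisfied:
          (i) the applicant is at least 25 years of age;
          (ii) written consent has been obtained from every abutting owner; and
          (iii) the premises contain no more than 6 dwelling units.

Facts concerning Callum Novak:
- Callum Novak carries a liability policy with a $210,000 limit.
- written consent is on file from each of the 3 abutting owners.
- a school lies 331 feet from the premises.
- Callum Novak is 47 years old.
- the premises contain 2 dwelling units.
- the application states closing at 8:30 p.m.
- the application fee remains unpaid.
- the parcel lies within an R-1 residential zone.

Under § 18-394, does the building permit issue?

(a) insurance ≥ $200,000 — holds.
(b) commercially zoned — not met.
So (1) is satisfied (T OR F).
(i) fee paid — fails.
(ii) ≥500 ft from school — not met.
So (a) is not satisfied (F AND F).
(i) age ≥ 25 — met.
(ii) all abutters consent — met.
(iii) ≤ 6 units — satisfied.
(b): T AND T AND T → true.
(2) = F OR T = true.
Overall: T AND T → true.

Yes — granted.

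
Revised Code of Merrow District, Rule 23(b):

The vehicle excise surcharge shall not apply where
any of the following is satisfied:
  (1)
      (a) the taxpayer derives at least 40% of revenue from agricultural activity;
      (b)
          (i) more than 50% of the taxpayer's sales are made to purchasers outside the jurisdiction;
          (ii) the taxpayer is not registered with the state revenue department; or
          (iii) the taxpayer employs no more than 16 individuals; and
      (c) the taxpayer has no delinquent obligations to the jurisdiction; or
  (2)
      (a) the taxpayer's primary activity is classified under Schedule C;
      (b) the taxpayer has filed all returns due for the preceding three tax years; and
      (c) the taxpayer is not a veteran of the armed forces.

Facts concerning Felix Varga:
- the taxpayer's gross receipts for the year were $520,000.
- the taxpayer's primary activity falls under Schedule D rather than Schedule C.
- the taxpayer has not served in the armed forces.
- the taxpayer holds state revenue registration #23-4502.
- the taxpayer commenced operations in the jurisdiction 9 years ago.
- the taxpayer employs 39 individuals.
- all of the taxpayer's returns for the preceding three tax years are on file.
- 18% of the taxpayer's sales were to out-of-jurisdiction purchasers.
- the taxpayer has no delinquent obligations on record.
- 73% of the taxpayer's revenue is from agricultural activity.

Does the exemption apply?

(a) ≥40% agricultural — holds.
(i) >50% out-of-jur. sales — not met.
(ii) not (state-registered) — not met.
(iii) ≤ 16 employees — fails.
(b) = F OR F OR F = false.
(c) no delinquency — holds.
(1): T AND F AND T → false.
(a) Schedule C activity — fails.
(b) returns current — met.
(c) not (veteran) — satisfied.
(2): F AND T AND T → false.
Overall: F OR F → false.

No — not exempt.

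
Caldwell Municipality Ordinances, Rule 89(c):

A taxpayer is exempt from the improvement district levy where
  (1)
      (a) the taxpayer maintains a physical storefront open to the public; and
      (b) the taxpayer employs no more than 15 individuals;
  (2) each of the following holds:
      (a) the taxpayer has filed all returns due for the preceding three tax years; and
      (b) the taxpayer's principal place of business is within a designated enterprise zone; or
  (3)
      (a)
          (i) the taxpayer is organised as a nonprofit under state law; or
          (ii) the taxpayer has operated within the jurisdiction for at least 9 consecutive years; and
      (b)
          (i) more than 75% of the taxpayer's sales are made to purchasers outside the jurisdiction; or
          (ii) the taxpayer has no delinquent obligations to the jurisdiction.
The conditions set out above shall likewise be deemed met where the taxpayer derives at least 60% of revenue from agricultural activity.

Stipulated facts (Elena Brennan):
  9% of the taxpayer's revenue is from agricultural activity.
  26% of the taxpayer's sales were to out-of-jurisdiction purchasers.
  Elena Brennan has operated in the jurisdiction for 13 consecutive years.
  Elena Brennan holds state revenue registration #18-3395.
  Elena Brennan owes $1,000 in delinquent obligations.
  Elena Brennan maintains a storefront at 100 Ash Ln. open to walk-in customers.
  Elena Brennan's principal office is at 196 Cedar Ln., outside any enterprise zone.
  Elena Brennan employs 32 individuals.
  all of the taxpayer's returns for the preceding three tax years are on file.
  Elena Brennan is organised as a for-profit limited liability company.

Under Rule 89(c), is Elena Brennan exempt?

No — not exempt.

(a) has storefront — met.
(b) ≤ 15 employees — not met.
So (1) is not satisfied (T AND F).
(a) returns current — met.
(b) in enterprise zone — not met.
(2): T AND F → false.
(i) nonprofit — fails.
(ii) ≥ 9 yrs in jurisdiction — satisfied.
So (a) is satisfied (F OR T).
(i) >75% out-of-jur. sales — not met.
(ii) no delinquency — not satisfied.
So (b) is not satisfied (F OR F).
(3): T AND F → false.
Overall = F OR F OR F = false.
Exception (≥60% agricultural) — not satisfied.
Result: main false OR exception false → false.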